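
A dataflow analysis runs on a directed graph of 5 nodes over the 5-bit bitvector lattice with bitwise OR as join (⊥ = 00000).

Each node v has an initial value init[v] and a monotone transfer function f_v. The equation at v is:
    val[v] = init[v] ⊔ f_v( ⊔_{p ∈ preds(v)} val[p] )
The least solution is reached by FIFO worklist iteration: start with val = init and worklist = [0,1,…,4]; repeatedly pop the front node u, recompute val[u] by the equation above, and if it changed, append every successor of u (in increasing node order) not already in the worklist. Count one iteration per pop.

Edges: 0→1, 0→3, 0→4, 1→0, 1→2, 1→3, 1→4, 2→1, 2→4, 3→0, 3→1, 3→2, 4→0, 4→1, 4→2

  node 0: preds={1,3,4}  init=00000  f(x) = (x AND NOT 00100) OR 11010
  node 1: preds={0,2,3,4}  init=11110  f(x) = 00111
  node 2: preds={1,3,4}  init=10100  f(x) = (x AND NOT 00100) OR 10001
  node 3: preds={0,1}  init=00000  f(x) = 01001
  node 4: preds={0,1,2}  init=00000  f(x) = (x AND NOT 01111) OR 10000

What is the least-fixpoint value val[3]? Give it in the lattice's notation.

01001

Worklist (10 pops):
  #1 pop 0: in=11110 → 11010 (was 00000); enqueue []
  #2 pop 1: in=11110 → 11111 (was 11110); enqueue [0]
  #3 pop 2: in=11111 → 11111 (was 10100); enqueue [1]
  #4 pop 3: in=11111 → 01001 (was 00000); enqueue [2]
  #5 pop 4: in=11111 → 10000 (was 00000); enqueue []
  #6 pop 0: in=11111 → 11011 (was 11010); enqueue [3,4]
  #7 pop 1: in=11111 → 11111 (no change)
  #8 pop 2: in=11111 → 11111 (no change)
  #9 pop 3: in=11111 → 01001 (no change)
  #10 pop 4: in=11111 → 10000 (no change)

Fixpoint:
  val[0] = 11011
  val[1] = 11111
  val[2] = 11111
  val[3] = 01001
  val[4] = 10000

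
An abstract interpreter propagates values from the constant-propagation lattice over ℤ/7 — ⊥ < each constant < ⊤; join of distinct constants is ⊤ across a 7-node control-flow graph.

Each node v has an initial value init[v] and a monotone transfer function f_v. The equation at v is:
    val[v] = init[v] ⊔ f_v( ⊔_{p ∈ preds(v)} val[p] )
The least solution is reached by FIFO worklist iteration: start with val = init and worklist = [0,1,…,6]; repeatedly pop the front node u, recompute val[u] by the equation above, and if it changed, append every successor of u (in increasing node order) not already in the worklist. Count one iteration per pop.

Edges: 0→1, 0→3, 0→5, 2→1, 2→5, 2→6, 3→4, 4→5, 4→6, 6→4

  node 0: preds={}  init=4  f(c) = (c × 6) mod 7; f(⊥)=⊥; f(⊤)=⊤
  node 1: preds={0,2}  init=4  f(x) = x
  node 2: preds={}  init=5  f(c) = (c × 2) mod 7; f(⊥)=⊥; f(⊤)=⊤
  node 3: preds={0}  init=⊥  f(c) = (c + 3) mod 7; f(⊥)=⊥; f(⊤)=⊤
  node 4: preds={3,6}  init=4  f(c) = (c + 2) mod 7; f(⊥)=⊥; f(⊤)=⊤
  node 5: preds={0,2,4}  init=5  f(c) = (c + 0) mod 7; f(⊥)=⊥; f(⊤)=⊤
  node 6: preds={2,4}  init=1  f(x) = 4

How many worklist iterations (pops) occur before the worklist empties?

8

Iteration log — 8 steps:
  step 1. node 0  ⊔preds=⊥  new=4  stable
  step 2. node 1  ⊔preds=⊤  new=⊤  old=4  +wl: 
  step 3. node 2  ⊔preds=⊥  new=5  stable
  step 4. node 3  ⊔preds=4  new=0  old=⊥  +wl: 
  step 5. node 4  ⊔preds=⊤  new=⊤  old=4  +wl: 
  step 6. node 5  ⊔preds=⊤  new=⊤  old=5  +wl: 
  step 7. node 6  ⊔preds=⊤  new=⊤  old=1  +wl: 4
  step 8. node 4  ⊔preds=⊤  new=⊤  stable

Least fixpoint reached:
  node 0: 4
  node 1: ⊤
  node 2: 5
  node 3: 0
  node 4: ⊤
  node 5: ⊤
  node 6: ⊤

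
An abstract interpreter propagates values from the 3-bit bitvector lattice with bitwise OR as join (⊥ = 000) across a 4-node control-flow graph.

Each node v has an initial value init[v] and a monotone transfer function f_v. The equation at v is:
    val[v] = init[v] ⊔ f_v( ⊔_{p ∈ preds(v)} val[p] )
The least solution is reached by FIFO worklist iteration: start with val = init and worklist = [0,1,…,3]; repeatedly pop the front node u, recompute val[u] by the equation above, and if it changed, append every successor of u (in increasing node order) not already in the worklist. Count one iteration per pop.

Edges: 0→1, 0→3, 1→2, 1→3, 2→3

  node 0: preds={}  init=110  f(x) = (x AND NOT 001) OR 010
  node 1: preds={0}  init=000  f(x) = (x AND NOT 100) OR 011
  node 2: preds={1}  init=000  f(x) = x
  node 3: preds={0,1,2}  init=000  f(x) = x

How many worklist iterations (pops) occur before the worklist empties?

Iteration log — 4 steps:
  step 1. node 0  ⊔preds=000  new=110  stable
  step 2. node 1  ⊔preds=110  new=011  old=000  +wl: 
  step 3. node 2  ⊔preds=011  new=011  old=000  +wl: 
  step 4. node 3  ⊔preds=111  new=111  old=000  +wl: 

Least fixpoint reached:
  node 0: 110
  node 1: 011
  node 2: 011
  node 3: 111

4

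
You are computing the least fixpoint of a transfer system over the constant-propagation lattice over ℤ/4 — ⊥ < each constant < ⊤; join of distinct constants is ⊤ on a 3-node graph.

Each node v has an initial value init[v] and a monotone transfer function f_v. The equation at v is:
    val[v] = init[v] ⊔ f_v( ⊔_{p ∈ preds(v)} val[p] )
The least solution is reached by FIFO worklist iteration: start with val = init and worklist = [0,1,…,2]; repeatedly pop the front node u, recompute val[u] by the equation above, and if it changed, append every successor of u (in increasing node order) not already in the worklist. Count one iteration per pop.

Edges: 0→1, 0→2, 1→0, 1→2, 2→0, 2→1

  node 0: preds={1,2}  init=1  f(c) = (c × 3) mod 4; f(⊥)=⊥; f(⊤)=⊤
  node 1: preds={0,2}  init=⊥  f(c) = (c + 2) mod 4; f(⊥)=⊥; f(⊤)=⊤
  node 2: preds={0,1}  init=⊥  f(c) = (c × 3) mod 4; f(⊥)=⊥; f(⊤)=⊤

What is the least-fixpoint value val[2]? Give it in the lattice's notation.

⊤

Iteration log — 7 steps:
  step 1. node 0  ⊔preds=⊥  new=1  stable
  step 2. node 1  ⊔preds=1  new=3  old=⊥  +wl: 0
  step 3. node 2  ⊔preds=⊤  new=⊤  old=⊥  +wl: 1
  step 4. node 0  ⊔preds=⊤  new=⊤  old=1  +wl: 2
  step 5. node 1  ⊔preds=⊤  new=⊤  old=3  +wl: 0
  step 6. node 2  ⊔preds=⊤  new=⊤  stable
  step 7. node 0  ⊔preds=⊤  new=⊤  stable

Least fixpoint reached:
  node 0: ⊤
  node 1: ⊤
  node 2: ⊤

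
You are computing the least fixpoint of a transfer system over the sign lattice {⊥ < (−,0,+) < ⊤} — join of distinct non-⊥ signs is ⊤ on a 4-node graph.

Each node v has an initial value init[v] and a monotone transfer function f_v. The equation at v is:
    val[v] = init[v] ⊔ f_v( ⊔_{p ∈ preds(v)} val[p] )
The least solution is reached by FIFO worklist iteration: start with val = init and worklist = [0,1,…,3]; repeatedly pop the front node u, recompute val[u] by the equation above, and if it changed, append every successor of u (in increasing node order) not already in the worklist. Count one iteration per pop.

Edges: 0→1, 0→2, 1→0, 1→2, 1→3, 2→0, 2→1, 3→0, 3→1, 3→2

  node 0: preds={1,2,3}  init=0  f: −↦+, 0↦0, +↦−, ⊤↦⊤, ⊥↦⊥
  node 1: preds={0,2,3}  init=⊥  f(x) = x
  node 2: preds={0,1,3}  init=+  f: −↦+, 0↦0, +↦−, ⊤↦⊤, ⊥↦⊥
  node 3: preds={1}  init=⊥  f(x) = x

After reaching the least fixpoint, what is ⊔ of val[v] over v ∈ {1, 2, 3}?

⊤

Iteration log — 7 steps:
  step 1. node 0  ⊔preds=+  new=⊤  old=0  +wl: 
  step 2. node 1  ⊔preds=⊤  new=⊤  old=⊥  +wl: 0
  step 3. node 2  ⊔preds=⊤  new=⊤  old=+  +wl: 1
  step 4. node 3  ⊔preds=⊤  new=⊤  old=⊥  +wl: 2
  step 5. node 0  ⊔preds=⊤  new=⊤  stable
  step 6. node 1  ⊔preds=⊤  new=⊤  stable
  step 7. node 2  ⊔preds=⊤  new=⊤  stable

Least fixpoint reached:
  node 0: ⊤
  node 1: ⊤
  node 2: ⊤
  node 3: ⊤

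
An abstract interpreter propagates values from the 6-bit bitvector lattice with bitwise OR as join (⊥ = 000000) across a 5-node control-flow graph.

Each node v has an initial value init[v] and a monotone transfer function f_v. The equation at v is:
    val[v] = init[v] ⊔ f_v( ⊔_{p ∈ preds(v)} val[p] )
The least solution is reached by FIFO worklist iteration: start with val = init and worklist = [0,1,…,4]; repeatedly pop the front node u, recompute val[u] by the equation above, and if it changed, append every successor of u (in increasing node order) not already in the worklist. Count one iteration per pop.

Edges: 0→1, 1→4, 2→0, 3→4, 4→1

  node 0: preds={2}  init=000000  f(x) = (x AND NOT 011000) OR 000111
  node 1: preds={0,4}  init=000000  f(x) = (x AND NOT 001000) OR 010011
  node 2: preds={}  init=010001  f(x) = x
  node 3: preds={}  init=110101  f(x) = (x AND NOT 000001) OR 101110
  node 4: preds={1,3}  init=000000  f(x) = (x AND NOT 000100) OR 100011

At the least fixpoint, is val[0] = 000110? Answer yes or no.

Worklist (7 pops):
  #1 pop 0: in=010001 → 000111 (was 000000); enqueue []
  #2 pop 1: in=000111 → 010111 (was 000000); enqueue []
  #3 pop 2: in=000000 → 010001 (no change)
  #4 pop 3: in=000000 → 111111 (was 110101); enqueue []
  #5 pop 4: in=111111 → 111011 (was 000000); enqueue [1]
  #6 pop 1: in=111111 → 110111 (was 010111); enqueue [4]
  #7 pop 4: in=111111 → 111011 (no change)

Fixpoint:
  val[0] = 000111
  val[1] = 110111
  val[2] = 010001
  val[3] = 111111
  val[4] = 111011

no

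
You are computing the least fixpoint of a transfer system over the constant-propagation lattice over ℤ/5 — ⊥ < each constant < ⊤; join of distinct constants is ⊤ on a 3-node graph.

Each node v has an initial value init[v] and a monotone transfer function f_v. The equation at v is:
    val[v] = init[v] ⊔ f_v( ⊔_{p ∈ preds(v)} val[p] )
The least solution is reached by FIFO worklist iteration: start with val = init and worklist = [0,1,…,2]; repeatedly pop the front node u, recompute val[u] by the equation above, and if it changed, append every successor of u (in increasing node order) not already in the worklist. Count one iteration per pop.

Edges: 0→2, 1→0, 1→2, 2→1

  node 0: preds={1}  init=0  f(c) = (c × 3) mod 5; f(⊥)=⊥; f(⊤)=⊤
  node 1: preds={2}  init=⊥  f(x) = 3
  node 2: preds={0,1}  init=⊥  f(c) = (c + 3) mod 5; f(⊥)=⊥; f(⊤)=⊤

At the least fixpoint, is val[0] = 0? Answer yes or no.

no

Trace (6 dequeues):
  [1] u=0 | in ⊥ | out 0 | ==
  [2] u=1 | in ⊥ | out 3 | prev ⊥ | push {0}
  [3] u=2 | in ⊤ | out ⊤ | prev ⊥ | push {1}
  [4] u=0 | in 3 | out ⊤ | prev 0 | push {2}
  [5] u=1 | in ⊤ | out 3 | ==
  [6] u=2 | in ⊤ | out ⊤ | ==

Converged values:
  [0] ⊤
  [1] 3
  [2] ⊤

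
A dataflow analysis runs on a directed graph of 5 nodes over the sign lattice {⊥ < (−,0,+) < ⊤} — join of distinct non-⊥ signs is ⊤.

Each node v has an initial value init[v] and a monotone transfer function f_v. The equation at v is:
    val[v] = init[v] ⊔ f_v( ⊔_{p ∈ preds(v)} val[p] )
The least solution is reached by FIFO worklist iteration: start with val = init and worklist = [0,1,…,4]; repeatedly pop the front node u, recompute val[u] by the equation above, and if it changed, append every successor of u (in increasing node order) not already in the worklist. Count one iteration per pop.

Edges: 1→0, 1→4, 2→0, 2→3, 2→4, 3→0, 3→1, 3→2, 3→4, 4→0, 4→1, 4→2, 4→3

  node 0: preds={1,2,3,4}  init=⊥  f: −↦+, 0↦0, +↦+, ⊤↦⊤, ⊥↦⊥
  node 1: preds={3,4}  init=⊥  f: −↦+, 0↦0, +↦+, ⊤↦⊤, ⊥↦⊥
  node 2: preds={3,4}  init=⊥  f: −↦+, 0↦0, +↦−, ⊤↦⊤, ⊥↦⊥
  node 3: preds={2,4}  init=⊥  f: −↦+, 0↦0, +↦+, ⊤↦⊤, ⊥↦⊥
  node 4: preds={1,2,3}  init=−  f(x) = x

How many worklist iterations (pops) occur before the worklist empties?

11

Worklist (11 pops):
  #1 pop 0: in=− → + (was ⊥); enqueue []
  #2 pop 1: in=− → + (was ⊥); enqueue [0]
  #3 pop 2: in=− → + (was ⊥); enqueue []
  #4 pop 3: in=⊤ → ⊤ (was ⊥); enqueue [1,2]
  #5 pop 4: in=⊤ → ⊤ (was −); enqueue [3]
  #6 pop 0: in=⊤ → ⊤ (was +); enqueue []
  #7 pop 1: in=⊤ → ⊤ (was +); enqueue [0,4]
  #8 pop 2: in=⊤ → ⊤ (was +); enqueue []
  #9 pop 3: in=⊤ → ⊤ (no change)
  #10 pop 0: in=⊤ → ⊤ (no change)
  #11 pop 4: in=⊤ → ⊤ (no change)

Fixpoint:
  val[0] = ⊤
  val[1] = ⊤
  val[2] = ⊤
  val[3] = ⊤
  val[4] = ⊤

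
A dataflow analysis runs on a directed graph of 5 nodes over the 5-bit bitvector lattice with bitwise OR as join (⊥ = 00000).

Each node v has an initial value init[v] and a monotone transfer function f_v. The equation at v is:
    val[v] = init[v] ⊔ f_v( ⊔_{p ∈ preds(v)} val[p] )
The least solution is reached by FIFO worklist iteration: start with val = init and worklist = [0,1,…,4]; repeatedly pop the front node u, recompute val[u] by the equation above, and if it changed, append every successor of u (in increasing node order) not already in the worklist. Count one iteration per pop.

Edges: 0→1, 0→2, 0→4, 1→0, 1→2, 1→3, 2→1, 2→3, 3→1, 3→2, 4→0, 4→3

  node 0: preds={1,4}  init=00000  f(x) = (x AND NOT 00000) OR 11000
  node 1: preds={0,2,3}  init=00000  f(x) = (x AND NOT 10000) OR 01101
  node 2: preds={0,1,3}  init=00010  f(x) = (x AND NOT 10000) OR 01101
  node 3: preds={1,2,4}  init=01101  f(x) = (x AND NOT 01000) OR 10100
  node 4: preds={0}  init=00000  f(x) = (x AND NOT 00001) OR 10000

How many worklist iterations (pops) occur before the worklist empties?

12

Worklist (12 pops):
  #1 pop 0: in=00000 → 11000 (was 00000); enqueue []
  #2 pop 1: in=11111 → 01111 (was 00000); enqueue [0]
  #3 pop 2: in=11111 → 01111 (was 00010); enqueue [1]
  #4 pop 3: in=01111 → 11111 (was 01101); enqueue [2]
  #5 pop 4: in=11000 → 11000 (was 00000); enqueue [3]
  #6 pop 0: in=11111 → 11111 (was 11000); enqueue [4]
  #7 pop 1: in=11111 → 01111 (no change)
  #8 pop 2: in=11111 → 01111 (no change)
  #9 pop 3: in=11111 → 11111 (no change)
  #10 pop 4: in=11111 → 11110 (was 11000); enqueue [0,3]
  #11 pop 0: in=11111 → 11111 (no change)
  #12 pop 3: in=11111 → 11111 (no change)

Fixpoint:
  val[0] = 11111
  val[1] = 01111
  val[2] = 01111
  val[3] = 11111
  val[4] = 11110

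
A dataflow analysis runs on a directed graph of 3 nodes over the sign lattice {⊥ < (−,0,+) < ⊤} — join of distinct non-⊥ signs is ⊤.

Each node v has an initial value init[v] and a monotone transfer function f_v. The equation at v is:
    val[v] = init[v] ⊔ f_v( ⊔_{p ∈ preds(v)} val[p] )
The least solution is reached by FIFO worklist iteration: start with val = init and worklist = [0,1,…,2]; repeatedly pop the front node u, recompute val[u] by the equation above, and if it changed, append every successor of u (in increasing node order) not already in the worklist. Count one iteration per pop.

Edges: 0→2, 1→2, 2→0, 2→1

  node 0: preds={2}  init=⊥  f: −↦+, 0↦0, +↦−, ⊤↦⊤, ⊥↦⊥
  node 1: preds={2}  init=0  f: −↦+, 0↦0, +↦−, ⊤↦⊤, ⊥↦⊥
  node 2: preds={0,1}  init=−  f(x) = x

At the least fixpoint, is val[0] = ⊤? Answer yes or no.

Trace (6 dequeues):
  [1] u=0 | in − | out + | prev ⊥ | push {}
  [2] u=1 | in − | out ⊤ | prev 0 | push {}
  [3] u=2 | in ⊤ | out ⊤ | prev − | push {0,1}
  [4] u=0 | in ⊤ | out ⊤ | prev + | push {2}
  [5] u=1 | in ⊤ | out ⊤ | ==
  [6] u=2 | in ⊤ | out ⊤ | ==

Converged values:
  [0] ⊤
  [1] ⊤
  [2] ⊤

yes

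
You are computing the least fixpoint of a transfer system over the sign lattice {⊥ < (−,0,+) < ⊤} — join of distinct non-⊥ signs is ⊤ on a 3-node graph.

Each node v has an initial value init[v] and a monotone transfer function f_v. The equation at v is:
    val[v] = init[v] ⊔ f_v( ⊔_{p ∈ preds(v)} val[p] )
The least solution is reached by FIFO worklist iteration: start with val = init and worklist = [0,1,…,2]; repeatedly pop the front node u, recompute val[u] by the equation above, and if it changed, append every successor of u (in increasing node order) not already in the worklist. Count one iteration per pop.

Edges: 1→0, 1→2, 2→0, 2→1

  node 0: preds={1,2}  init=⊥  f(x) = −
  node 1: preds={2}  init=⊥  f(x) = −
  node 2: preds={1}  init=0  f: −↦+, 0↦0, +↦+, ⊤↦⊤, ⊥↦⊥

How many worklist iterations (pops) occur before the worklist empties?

Iteration log — 5 steps:
  step 1. node 0  ⊔preds=0  new=−  old=⊥  +wl: 
  step 2. node 1  ⊔preds=0  new=−  old=⊥  +wl: 0
  step 3. node 2  ⊔preds=−  new=⊤  old=0  +wl: 1
  step 4. node 0  ⊔preds=⊤  new=−  stable
  step 5. node 1  ⊔preds=⊤  new=−  stable

Least fixpoint reached:
  node 0: −
  node 1: −
  node 2: ⊤

5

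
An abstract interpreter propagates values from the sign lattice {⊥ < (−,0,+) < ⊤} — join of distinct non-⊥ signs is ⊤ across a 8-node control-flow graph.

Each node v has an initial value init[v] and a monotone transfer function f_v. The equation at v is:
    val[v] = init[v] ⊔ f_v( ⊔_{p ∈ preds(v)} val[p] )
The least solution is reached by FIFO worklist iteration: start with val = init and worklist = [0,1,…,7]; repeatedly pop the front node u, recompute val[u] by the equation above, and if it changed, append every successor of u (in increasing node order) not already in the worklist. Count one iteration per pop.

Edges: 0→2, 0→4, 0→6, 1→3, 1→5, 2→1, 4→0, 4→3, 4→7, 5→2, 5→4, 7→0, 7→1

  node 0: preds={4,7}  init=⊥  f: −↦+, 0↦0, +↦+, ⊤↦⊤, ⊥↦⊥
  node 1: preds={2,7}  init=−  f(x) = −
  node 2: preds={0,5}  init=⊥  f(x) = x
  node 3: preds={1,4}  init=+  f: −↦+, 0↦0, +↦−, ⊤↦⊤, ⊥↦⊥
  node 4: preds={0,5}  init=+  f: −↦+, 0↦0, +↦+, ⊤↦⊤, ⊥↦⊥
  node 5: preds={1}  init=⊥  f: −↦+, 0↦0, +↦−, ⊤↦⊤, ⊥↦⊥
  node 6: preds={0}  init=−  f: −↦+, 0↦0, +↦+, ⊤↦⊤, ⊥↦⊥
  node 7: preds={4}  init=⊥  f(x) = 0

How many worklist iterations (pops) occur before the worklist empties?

Trace (19 dequeues):
  [1] u=0 | in + | out + | prev ⊥ | push {}
  [2] u=1 | in ⊥ | out − | ==
  [3] u=2 | in + | out + | prev ⊥ | push {1}
  [4] u=3 | in ⊤ | out ⊤ | prev + | push {}
  [5] u=4 | in + | out + | ==
  [6] u=5 | in − | out + | prev ⊥ | push {2,4}
  [7] u=6 | in + | out ⊤ | prev − | push {}
  [8] u=7 | in + | out 0 | prev ⊥ | push {0}
  [9] u=1 | in ⊤ | out − | ==
  [10] u=2 | in + | out + | ==
  [11] u=4 | in + | out + | ==
  [12] u=0 | in ⊤ | out ⊤ | prev + | push {2,4,6}
  [13] u=2 | in ⊤ | out ⊤ | prev + | push {1}
  [14] u=4 | in ⊤ | out ⊤ | prev + | push {0,3,7}
  [15] u=6 | in ⊤ | out ⊤ | ==
  [16] u=1 | in ⊤ | out − | ==
  [17] u=0 | in ⊤ | out ⊤ | ==
  [18] u=3 | in ⊤ | out ⊤ | ==
  [19] u=7 | in ⊤ | out 0 | ==

Converged values:
  [0] ⊤
  [1] −
  [2] ⊤
  [3] ⊤
  [4] ⊤
  [5] +
  [6] ⊤
  [7] 0

19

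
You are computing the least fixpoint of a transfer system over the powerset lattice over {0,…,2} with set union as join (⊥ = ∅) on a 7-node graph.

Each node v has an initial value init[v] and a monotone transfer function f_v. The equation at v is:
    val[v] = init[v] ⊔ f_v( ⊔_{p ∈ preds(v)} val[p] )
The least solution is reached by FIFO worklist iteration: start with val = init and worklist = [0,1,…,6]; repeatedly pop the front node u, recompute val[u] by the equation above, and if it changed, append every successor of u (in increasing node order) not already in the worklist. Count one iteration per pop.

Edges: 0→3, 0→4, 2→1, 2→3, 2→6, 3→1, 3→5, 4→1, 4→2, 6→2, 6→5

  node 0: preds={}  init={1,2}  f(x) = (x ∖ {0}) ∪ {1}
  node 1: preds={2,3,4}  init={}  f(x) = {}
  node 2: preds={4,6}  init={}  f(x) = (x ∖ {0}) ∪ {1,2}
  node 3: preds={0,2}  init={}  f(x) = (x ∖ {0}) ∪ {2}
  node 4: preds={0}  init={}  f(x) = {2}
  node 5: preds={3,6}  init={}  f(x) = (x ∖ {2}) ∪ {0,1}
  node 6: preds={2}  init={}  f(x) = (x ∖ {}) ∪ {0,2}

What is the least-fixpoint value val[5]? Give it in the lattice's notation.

Worklist (10 pops):
  #1 pop 0: in={} → {1,2} (no change)
  #2 pop 1: in={} → {} (no change)
  #3 pop 2: in={} → {1,2} (was {}); enqueue [1]
  #4 pop 3: in={1,2} → {1,2} (was {}); enqueue []
  #5 pop 4: in={1,2} → {2} (was {}); enqueue [2]
  #6 pop 5: in={1,2} → {0,1} (was {}); enqueue []
  #7 pop 6: in={1,2} → {0,1,2} (was {}); enqueue [5]
  #8 pop 1: in={1,2} → {} (no change)
  #9 pop 2: in={0,1,2} → {1,2} (no change)
  #10 pop 5: in={0,1,2} → {0,1} (no change)

Fixpoint:
  val[0] = {1,2}
  val[1] = {}
  val[2] = {1,2}
  val[3] = {1,2}
  val[4] = {2}
  val[5] = {0,1}
  val[6] = {0,1,2}

{0,1}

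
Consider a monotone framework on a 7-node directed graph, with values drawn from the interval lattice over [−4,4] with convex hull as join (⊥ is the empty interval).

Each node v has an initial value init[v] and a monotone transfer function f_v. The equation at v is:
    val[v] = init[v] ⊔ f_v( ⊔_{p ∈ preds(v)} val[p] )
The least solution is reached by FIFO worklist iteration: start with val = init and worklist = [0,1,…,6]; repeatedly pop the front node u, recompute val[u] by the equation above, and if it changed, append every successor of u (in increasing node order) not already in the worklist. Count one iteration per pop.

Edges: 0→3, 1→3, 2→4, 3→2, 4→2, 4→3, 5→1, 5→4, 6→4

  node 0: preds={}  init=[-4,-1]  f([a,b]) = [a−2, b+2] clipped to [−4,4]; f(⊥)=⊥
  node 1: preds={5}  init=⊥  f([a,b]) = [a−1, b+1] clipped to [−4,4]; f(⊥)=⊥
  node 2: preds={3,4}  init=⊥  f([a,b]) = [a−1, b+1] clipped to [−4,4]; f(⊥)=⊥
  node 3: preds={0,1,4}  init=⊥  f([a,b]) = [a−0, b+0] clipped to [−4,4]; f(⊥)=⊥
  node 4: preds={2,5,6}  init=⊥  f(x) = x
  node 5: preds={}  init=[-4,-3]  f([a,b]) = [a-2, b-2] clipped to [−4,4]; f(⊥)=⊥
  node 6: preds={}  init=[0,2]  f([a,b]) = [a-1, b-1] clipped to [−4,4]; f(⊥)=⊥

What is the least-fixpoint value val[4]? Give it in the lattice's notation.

[-4,4]

Worklist (16 pops):
  #1 pop 0: in=⊥ → [-4,-1] (no change)
  #2 pop 1: in=[-4,-3] → [-4,-2] (was ⊥); enqueue []
  #3 pop 2: in=⊥ → ⊥ (no change)
  #4 pop 3: in=[-4,-1] → [-4,-1] (was ⊥); enqueue [2]
  #5 pop 4: in=[-4,2] → [-4,2] (was ⊥); enqueue [3]
  #6 pop 5: in=⊥ → [-4,-3] (no change)
  #7 pop 6: in=⊥ → [0,2] (no change)
  #8 pop 2: in=[-4,2] → [-4,3] (was ⊥); enqueue [4]
  #9 pop 3: in=[-4,2] → [-4,2] (was [-4,-1]); enqueue [2]
  #10 pop 4: in=[-4,3] → [-4,3] (was [-4,2]); enqueue [3]
  #11 pop 2: in=[-4,3] → [-4,4] (was [-4,3]); enqueue [4]
  #12 pop 3: in=[-4,3] → [-4,3] (was [-4,2]); enqueue [2]
  #13 pop 4: in=[-4,4] → [-4,4] (was [-4,3]); enqueue [3]
  #14 pop 2: in=[-4,4] → [-4,4] (no change)
  #15 pop 3: in=[-4,4] → [-4,4] (was [-4,3]); enqueue [2]
  #16 pop 2: in=[-4,4] → [-4,4] (no change)

Fixpoint:
  val[0] = [-4,-1]
  val[1] = [-4,-2]
  val[2] = [-4,4]
  val[3] = [-4,4]
  val[4] = [-4,4]
  val[5] = [-4,-3]
  val[6] = [0,2]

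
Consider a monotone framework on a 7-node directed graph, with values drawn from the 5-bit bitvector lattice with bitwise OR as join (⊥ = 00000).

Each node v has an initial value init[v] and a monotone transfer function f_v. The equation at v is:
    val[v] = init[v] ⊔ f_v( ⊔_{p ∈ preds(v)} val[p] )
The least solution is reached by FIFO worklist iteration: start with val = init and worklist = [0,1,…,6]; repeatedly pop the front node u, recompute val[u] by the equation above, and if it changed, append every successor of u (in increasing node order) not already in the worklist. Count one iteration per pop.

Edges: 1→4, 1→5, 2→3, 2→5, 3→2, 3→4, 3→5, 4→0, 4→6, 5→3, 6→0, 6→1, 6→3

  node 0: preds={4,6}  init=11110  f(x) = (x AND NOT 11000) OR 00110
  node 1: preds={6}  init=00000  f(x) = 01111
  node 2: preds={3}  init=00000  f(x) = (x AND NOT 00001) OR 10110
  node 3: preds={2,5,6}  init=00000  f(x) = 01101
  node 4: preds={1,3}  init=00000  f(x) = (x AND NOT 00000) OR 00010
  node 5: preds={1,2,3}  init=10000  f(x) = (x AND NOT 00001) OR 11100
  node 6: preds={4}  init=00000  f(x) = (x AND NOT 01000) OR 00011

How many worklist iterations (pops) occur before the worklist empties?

Worklist (12 pops):
  #1 pop 0: in=00000 → 11110 (no change)
  #2 pop 1: in=00000 → 01111 (was 00000); enqueue []
  #3 pop 2: in=00000 → 10110 (was 00000); enqueue []
  #4 pop 3: in=10110 → 01101 (was 00000); enqueue [2]
  #5 pop 4: in=01111 → 01111 (was 00000); enqueue [0]
  #6 pop 5: in=11111 → 11110 (was 10000); enqueue [3]
  #7 pop 6: in=01111 → 00111 (was 00000); enqueue [1]
  #8 pop 2: in=01101 → 11110 (was 10110); enqueue [5]
  #9 pop 0: in=01111 → 11111 (was 11110); enqueue []
  #10 pop 3: in=11111 → 01101 (no change)
  #11 pop 1: in=00111 → 01111 (no change)
  #12 pop 5: in=11111 → 11110 (no change)

Fixpoint:
  val[0] = 11111
  val[1] = 01111
  val[2] = 11110
  val[3] = 01101
  val[4] = 01111
  val[5] = 11110
  val[6] = 00111

12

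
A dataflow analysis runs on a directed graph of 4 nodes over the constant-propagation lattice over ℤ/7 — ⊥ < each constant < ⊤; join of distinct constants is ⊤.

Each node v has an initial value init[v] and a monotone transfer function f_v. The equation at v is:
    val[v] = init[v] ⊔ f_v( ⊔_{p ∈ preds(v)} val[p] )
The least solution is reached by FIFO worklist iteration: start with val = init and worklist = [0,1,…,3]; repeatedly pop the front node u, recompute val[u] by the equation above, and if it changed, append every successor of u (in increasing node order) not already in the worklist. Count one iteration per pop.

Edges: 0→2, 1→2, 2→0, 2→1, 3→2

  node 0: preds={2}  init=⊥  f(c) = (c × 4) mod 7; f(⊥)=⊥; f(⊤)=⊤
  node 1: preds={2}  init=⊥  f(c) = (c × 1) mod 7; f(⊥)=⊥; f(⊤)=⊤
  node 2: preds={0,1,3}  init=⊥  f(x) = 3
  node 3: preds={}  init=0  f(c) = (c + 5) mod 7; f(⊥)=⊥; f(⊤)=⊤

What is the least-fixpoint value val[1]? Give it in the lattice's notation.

Iteration log — 7 steps:
  step 1. node 0  ⊔preds=⊥  new=⊥  stable
  step 2. node 1  ⊔preds=⊥  new=⊥  stable
  step 3. node 2  ⊔preds=0  new=3  old=⊥  +wl: 0,1
  step 4. node 3  ⊔preds=⊥  new=0  stable
  step 5. node 0  ⊔preds=3  new=5  old=⊥  +wl: 2
  step 6. node 1  ⊔preds=3  new=3  old=⊥  +wl: 
  step 7. node 2  ⊔preds=⊤  new=3  stable

Least fixpoint reached:
  node 0: 5
  node 1: 3
  node 2: 3
  node 3: 0

3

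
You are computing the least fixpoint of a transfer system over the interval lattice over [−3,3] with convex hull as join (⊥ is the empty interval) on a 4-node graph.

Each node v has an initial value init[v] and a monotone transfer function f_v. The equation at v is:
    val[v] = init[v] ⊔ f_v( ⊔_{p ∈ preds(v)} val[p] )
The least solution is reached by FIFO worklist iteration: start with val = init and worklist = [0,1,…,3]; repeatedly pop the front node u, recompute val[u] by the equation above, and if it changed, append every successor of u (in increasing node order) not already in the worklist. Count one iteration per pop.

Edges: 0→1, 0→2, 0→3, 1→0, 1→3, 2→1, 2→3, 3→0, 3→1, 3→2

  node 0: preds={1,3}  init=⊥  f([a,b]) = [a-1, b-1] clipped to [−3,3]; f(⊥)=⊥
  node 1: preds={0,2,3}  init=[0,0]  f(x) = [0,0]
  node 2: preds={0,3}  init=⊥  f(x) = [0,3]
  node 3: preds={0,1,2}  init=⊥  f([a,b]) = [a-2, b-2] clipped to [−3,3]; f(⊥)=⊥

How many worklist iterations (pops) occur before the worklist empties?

Worklist (9 pops):
  #1 pop 0: in=[0,0] → [-1,-1] (was ⊥); enqueue []
  #2 pop 1: in=[-1,-1] → [0,0] (no change)
  #3 pop 2: in=[-1,-1] → [0,3] (was ⊥); enqueue [1]
  #4 pop 3: in=[-1,3] → [-3,1] (was ⊥); enqueue [0,2]
  #5 pop 1: in=[-3,3] → [0,0] (no change)
  #6 pop 0: in=[-3,1] → [-3,0] (was [-1,-1]); enqueue [1,3]
  #7 pop 2: in=[-3,1] → [0,3] (no change)
  #8 pop 1: in=[-3,3] → [0,0] (no change)
  #9 pop 3: in=[-3,3] → [-3,1] (no change)

Fixpoint:
  val[0] = [-3,0]
  val[1] = [0,0]
  val[2] = [0,3]
  val[3] = [-3,1]

9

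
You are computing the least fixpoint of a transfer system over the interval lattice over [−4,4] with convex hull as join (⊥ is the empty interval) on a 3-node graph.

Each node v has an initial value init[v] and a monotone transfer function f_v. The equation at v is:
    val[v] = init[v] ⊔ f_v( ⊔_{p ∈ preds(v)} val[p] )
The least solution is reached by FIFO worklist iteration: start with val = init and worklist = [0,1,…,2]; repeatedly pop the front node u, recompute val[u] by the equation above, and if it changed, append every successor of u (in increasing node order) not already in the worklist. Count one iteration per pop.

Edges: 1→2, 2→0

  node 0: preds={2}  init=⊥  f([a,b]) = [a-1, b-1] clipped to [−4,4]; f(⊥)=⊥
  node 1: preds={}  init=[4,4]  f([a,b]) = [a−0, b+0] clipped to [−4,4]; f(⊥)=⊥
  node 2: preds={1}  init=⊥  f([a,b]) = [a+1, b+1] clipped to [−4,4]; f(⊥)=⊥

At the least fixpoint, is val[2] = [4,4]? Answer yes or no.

yes

Worklist (4 pops):
  #1 pop 0: in=⊥ → ⊥ (no change)
  #2 pop 1: in=⊥ → [4,4] (no change)
  #3 pop 2: in=[4,4] → [4,4] (was ⊥); enqueue [0]
  #4 pop 0: in=[4,4] → [3,3] (was ⊥); enqueue []

Fixpoint:
  val[0] = [3,3]
  val[1] = [4,4]
  val[2] = [4,4]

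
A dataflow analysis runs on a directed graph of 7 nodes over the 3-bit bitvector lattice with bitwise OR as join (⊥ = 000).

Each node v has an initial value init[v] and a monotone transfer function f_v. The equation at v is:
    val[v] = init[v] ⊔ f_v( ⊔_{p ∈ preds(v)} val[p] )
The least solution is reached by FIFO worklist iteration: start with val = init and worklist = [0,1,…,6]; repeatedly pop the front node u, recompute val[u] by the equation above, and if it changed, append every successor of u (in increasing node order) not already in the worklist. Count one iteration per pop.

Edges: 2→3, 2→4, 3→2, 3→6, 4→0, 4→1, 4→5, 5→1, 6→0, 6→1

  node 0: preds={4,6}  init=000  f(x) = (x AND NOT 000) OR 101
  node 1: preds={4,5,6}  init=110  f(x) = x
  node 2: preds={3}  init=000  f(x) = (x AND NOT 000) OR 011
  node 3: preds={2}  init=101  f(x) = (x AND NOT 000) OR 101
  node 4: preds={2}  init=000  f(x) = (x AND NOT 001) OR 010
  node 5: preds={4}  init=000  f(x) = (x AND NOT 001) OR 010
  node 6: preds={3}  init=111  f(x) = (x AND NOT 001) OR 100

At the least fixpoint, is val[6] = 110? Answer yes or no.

Iteration log — 10 steps:
  step 1. node 0  ⊔preds=111  new=111  old=000  +wl: 
  step 2. node 1  ⊔preds=111  new=111  old=110  +wl: 
  step 3. node 2  ⊔preds=101  new=111  old=000  +wl: 
  step 4. node 3  ⊔preds=111  new=111  old=101  +wl: 2
  step 5. node 4  ⊔preds=111  new=110  old=000  +wl: 0,1
  step 6. node 5  ⊔preds=110  new=110  old=000  +wl: 
  step 7. node 6  ⊔preds=111  new=111  stable
  step 8. node 2  ⊔preds=111  new=111  stable
  step 9. node 0  ⊔preds=111  new=111  stable
  step 10. node 1  ⊔preds=111  new=111  stable

Least fixpoint reached:
  node 0: 111
  node 1: 111
  node 2: 111
  node 3: 111
  node 4: 110
  node 5: 110
  node 6: 111

no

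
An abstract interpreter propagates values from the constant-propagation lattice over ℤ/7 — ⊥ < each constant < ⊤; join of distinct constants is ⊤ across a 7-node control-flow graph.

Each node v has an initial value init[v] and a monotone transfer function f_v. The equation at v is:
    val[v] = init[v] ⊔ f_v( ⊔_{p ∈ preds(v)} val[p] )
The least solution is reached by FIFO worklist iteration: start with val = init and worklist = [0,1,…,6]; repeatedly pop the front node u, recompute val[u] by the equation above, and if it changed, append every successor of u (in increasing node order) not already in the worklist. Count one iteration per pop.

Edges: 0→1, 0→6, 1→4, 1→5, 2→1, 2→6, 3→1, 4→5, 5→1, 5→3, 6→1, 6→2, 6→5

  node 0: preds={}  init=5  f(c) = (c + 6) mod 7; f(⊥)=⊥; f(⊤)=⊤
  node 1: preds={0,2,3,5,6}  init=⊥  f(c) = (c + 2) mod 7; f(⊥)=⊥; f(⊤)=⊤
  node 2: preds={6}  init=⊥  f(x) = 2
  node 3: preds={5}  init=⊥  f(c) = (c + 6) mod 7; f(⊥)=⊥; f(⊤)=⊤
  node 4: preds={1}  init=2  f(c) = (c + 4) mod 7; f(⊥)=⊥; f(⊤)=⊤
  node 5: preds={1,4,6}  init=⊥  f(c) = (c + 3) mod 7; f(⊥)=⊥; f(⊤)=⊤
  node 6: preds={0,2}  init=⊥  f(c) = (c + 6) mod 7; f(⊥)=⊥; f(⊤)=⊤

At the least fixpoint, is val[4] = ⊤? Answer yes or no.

yes

Worklist (13 pops):
  #1 pop 0: in=⊥ → 5 (no change)
  #2 pop 1: in=5 → 0 (was ⊥); enqueue []
  #3 pop 2: in=⊥ → 2 (was ⊥); enqueue [1]
  #4 pop 3: in=⊥ → ⊥ (no change)
  #5 pop 4: in=0 → ⊤ (was 2); enqueue []
  #6 pop 5: in=⊤ → ⊤ (was ⊥); enqueue [3]
  #7 pop 6: in=⊤ → ⊤ (was ⊥); enqueue [2,5]
  #8 pop 1: in=⊤ → ⊤ (was 0); enqueue [4]
  #9 pop 3: in=⊤ → ⊤ (was ⊥); enqueue [1]
  #10 pop 2: in=⊤ → 2 (no change)
  #11 pop 5: in=⊤ → ⊤ (no change)
  #12 pop 4: in=⊤ → ⊤ (no change)
  #13 pop 1: in=⊤ → ⊤ (no change)

Fixpoint:
  val[0] = 5
  val[1] = ⊤
  val[2] = 2
  val[3] = ⊤
  val[4] = ⊤
  val[5] = ⊤
  val[6] = ⊤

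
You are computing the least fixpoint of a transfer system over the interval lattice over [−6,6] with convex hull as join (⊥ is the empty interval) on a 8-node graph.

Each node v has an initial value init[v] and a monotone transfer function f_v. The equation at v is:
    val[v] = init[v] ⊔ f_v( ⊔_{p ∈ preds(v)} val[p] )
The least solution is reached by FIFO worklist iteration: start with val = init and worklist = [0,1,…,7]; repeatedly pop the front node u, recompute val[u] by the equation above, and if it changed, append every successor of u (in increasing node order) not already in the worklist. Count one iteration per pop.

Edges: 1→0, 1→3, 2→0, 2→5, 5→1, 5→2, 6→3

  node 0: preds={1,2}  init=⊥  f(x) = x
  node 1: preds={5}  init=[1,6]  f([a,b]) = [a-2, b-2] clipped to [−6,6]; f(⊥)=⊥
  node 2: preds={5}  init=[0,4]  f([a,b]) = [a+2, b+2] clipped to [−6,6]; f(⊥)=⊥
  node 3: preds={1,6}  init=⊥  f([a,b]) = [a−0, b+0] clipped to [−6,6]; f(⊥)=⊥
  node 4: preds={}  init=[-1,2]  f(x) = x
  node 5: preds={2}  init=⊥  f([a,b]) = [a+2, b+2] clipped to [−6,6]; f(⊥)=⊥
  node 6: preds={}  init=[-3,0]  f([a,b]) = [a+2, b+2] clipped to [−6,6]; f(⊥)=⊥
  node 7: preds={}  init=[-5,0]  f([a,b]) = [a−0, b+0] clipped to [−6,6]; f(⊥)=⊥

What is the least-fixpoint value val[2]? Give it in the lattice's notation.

[0,6]

Trace (13 dequeues):
  [1] u=0 | in [0,6] | out [0,6] | prev ⊥ | push {}
  [2] u=1 | in ⊥ | out [1,6] | ==
  [3] u=2 | in ⊥ | out [0,4] | ==
  [4] u=3 | in [-3,6] | out [-3,6] | prev ⊥ | push {}
  [5] u=4 | in ⊥ | out [-1,2] | ==
  [6] u=5 | in [0,4] | out [2,6] | prev ⊥ | push {1,2}
  [7] u=6 | in ⊥ | out [-3,0] | ==
  [8] u=7 | in ⊥ | out [-5,0] | ==
  [9] u=1 | in [2,6] | out [0,6] | prev [1,6] | push {0,3}
  [10] u=2 | in [2,6] | out [0,6] | prev [0,4] | push {5}
  [11] u=0 | in [0,6] | out [0,6] | ==
  [12] u=3 | in [-3,6] | out [-3,6] | ==
  [13] u=5 | in [0,6] | out [2,6] | ==

Converged values:
  [0] [0,6]
  [1] [0,6]
  [2] [0,6]
  [3] [-3,6]
  [4] [-1,2]
  [5] [2,6]
  [6] [-3,0]
  [7] [-5,0]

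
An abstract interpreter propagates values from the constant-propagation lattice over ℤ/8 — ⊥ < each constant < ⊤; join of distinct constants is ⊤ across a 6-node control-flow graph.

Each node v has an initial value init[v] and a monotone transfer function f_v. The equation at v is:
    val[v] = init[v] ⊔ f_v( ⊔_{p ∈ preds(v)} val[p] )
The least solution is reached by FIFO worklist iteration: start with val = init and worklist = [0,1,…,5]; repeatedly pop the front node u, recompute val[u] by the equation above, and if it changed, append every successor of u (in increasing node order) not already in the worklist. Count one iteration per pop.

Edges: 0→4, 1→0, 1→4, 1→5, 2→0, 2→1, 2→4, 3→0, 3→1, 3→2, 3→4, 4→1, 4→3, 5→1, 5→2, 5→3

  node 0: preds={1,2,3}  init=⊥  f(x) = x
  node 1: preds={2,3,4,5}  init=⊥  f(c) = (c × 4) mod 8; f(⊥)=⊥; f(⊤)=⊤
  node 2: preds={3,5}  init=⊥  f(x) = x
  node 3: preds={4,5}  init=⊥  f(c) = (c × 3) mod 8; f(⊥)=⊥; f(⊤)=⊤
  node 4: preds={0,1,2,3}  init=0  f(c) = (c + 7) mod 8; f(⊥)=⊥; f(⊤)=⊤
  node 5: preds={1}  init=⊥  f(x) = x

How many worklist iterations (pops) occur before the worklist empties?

19

Trace (19 dequeues):
  [1] u=0 | in ⊥ | out ⊥ | ==
  [2] u=1 | in 0 | out 0 | prev ⊥ | push {0}
  [3] u=2 | in ⊥ | out ⊥ | ==
  [4] u=3 | in 0 | out 0 | prev ⊥ | push {1,2}
  [5] u=4 | in 0 | out ⊤ | prev 0 | push {3}
  [6] u=5 | in 0 | out 0 | prev ⊥ | push {}
  [7] u=0 | in 0 | out 0 | prev ⊥ | push {4}
  [8] u=1 | in ⊤ | out ⊤ | prev 0 | push {0,5}
  [9] u=2 | in 0 | out 0 | prev ⊥ | push {1}
  [10] u=3 | in ⊤ | out ⊤ | prev 0 | push {2}
  [11] u=4 | in ⊤ | out ⊤ | ==
  [12] u=0 | in ⊤ | out ⊤ | prev 0 | push {4}
  [13] u=5 | in ⊤ | out ⊤ | prev 0 | push {3}
  [14] u=1 | in ⊤ | out ⊤ | ==
  [15] u=2 | in ⊤ | out ⊤ | prev 0 | push {0,1}
  [16] u=4 | in ⊤ | out ⊤ | ==
  [17] u=3 | in ⊤ | out ⊤ | ==
  [18] u=0 | in ⊤ | out ⊤ | ==
  [19] u=1 | in ⊤ | out ⊤ | ==

Converged values:
  [0] ⊤
  [1] ⊤
  [2] ⊤
  [3] ⊤
  [4] ⊤
  [5] ⊤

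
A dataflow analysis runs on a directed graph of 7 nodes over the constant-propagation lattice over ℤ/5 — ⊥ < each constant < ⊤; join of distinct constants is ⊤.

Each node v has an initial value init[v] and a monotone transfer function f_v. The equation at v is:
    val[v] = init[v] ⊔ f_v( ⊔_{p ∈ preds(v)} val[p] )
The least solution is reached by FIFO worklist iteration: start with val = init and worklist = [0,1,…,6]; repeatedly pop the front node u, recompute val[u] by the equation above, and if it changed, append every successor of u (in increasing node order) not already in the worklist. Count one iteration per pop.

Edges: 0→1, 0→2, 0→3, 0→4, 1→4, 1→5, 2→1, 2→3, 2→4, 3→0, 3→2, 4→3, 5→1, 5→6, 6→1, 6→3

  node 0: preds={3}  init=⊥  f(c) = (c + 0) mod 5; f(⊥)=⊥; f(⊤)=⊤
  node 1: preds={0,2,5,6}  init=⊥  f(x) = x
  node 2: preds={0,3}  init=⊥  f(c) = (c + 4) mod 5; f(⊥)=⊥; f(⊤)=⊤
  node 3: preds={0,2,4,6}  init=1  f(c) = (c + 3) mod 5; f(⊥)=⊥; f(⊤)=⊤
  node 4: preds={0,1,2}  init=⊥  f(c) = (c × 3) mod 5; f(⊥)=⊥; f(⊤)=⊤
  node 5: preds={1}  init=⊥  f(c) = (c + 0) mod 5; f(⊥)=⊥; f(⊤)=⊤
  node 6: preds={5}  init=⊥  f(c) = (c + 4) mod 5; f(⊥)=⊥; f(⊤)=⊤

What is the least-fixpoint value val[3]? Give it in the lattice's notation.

Worklist (17 pops):
  #1 pop 0: in=1 → 1 (was ⊥); enqueue []
  #2 pop 1: in=1 → 1 (was ⊥); enqueue []
  #3 pop 2: in=1 → 0 (was ⊥); enqueue [1]
  #4 pop 3: in=⊤ → ⊤ (was 1); enqueue [0,2]
  #5 pop 4: in=⊤ → ⊤ (was ⊥); enqueue [3]
  #6 pop 5: in=1 → 1 (was ⊥); enqueue []
  #7 pop 6: in=1 → 0 (was ⊥); enqueue []
  #8 pop 1: in=⊤ → ⊤ (was 1); enqueue [4,5]
  #9 pop 0: in=⊤ → ⊤ (was 1); enqueue [1]
  #10 pop 2: in=⊤ → ⊤ (was 0); enqueue []
  #11 pop 3: in=⊤ → ⊤ (no change)
  #12 pop 4: in=⊤ → ⊤ (no change)
  #13 pop 5: in=⊤ → ⊤ (was 1); enqueue [6]
  #14 pop 1: in=⊤ → ⊤ (no change)
  #15 pop 6: in=⊤ → ⊤ (was 0); enqueue [1,3]
  #16 pop 1: in=⊤ → ⊤ (no change)
  #17 pop 3: in=⊤ → ⊤ (no change)

Fixpoint:
  val[0] = ⊤
  val[1] = ⊤
  val[2] = ⊤
  val[3] = ⊤
  val[4] = ⊤
  val[5] = ⊤
  val[6] = ⊤

⊤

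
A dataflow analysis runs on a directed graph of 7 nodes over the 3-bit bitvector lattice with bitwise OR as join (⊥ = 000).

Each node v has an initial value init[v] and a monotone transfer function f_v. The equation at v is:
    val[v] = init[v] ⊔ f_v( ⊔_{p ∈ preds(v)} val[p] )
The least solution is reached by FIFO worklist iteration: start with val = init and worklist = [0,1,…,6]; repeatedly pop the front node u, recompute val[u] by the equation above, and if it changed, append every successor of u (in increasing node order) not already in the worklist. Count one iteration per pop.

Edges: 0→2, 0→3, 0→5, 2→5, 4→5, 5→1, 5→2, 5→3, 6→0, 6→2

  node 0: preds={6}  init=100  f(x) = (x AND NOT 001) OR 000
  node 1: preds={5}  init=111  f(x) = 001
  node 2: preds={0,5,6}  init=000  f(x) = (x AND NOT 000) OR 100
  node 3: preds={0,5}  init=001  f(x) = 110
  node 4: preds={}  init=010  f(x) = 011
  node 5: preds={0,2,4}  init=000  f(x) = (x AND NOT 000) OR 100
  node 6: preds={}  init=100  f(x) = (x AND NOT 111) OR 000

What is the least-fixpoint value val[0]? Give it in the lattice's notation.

Worklist (11 pops):
  #1 pop 0: in=100 → 100 (no change)
  #2 pop 1: in=000 → 111 (no change)
  #3 pop 2: in=100 → 100 (was 000); enqueue []
  #4 pop 3: in=100 → 111 (was 001); enqueue []
  #5 pop 4: in=000 → 011 (was 010); enqueue []
  #6 pop 5: in=111 → 111 (was 000); enqueue [1,2,3]
  #7 pop 6: in=000 → 100 (no change)
  #8 pop 1: in=111 → 111 (no change)
  #9 pop 2: in=111 → 111 (was 100); enqueue [5]
  #10 pop 3: in=111 → 111 (no change)
  #11 pop 5: in=111 → 111 (no change)

Fixpoint:
  val[0] = 100
  val[1] = 111
  val[2] = 111
  val[3] = 111
  val[4] = 011
  val[5] = 111
  val[6] = 100

100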